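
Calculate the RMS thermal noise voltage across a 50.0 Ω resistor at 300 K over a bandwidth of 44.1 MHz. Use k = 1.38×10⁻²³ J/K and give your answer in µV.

V_n = √(4kTRB)
4kTRB = 4 × 1.38×10⁻²³ × 300 × 5.00×10¹ × 4.41×10⁷ = 3.65×10⁻¹¹ V²
V_n = √(3.65×10⁻¹¹) = 6.04×10⁻⁶ V = 6.04 µV

6.04 µV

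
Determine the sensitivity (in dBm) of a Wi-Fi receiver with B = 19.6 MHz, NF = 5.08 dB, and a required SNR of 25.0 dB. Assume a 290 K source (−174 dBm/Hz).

Sensitivity = −174 + 10 log₁₀(B) + NF + SNR_min
= −174 + 72.92 + 5.08 + 25.0
= −71.00 dBm → −71.0 dBm

−71.0 dBm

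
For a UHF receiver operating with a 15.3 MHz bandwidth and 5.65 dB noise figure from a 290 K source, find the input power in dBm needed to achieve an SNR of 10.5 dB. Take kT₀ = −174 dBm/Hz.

Sensitivity = −174 + 10 log₁₀(B) + NF + SNR_min
= −174 + 71.85 + 5.65 + 10.5
= −86.00 dBm → −86.0 dBm

−86.0 dBm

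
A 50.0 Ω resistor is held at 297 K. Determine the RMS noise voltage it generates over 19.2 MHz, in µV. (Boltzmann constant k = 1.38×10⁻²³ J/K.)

V_n = √(4kTRB)
4kTRB = 4 × 1.38×10⁻²³ × 297 × 5.00×10¹ × 1.92×10⁷ = 1.57×10⁻¹¹ V²
V_n = √(1.57×10⁻¹¹) = 3.97×10⁻⁶ V = 3.97 µV

3.97 µV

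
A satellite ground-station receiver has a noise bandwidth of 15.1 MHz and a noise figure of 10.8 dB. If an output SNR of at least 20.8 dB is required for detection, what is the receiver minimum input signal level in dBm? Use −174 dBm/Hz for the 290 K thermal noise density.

Sensitivity = −174 + 10 log₁₀(B) + NF + SNR_min
= −174 + 71.79 + 10.8 + 20.8
= −70.61 dBm → −70.6 dBm

−70.6 dBm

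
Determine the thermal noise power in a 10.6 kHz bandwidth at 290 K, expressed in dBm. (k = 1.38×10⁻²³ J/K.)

P_n = kTB = 1.38×10⁻²³ × 290 × 1.06×10⁴ = 4.24×10⁻¹⁷ W
In dBm: 10 log₁₀(4.24×10⁻¹⁷ / 10⁻³) = −133.7 dBm

−133.7 dBm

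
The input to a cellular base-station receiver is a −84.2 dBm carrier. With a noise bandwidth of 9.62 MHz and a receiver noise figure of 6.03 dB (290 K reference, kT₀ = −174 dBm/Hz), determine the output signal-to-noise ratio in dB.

Noise floor: N = −174 + 10 log₁₀(B) + NF
10 log₁₀(9.62×10⁶) = 69.83 dB
N = −174 + 69.83 + 6.03 = −98.14 dBm
SNR = P_sig − N = −84.2 − (−98.14) = 13.94 dB → 13.9 dB

13.9 dB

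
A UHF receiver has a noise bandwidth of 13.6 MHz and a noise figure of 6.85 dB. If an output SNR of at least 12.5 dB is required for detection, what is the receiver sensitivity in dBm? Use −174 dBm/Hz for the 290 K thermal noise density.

Sensitivity = −174 + 10 log₁₀(B) + NF + SNR_min
= −174 + 71.34 + 6.85 + 12.5
= −83.31 dBm → −83.3 dBm

−83.3 dBm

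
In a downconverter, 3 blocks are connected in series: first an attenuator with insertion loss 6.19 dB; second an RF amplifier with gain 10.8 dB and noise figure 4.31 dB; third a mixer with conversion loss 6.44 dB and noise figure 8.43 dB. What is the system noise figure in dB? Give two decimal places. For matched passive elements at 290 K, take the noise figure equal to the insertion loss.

Convert to linear (a loss of L dB is a gain of −L dB): F_i = 10^(NF_i/10), G_i = 10^(G_i,dB/10)
  Stage 1: F_1 = 10^(6.19/10) = 4.159, G_1 = 10^(−6.19/10) = 0.2404
  Stage 2: F_2 = 10^(4.31/10) = 2.698, G_2 = 10^(10.8/10) = 12.02
  Stage 3: F_3 = 10^(8.43/10) = 6.966, G_3 = 10^(−6.44/10) = 0.2270
Friis cascade:
  F = 4.159 + (2.698 − 1)/0.2404 + (6.966 − 1)/2.891 = 13.28
NF = 10 log₁₀(13.28) = 11.23 dB

11.23 dB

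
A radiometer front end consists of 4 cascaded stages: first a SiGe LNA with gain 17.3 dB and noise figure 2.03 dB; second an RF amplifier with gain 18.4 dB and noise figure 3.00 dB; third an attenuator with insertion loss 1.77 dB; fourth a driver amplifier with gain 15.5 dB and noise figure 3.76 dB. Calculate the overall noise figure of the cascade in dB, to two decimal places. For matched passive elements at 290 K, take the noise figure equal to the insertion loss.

2.08 dB

Convert to linear (a loss of L dB is a gain of −L dB): F_i = 10^(NF_i/10), G_i = 10^(G_i,dB/10)
  Stage 1: F_1 = 10^(2.03/10) = 1.596, G_1 = 10^(17.3/10) = 53.70
  Stage 2: F_2 = 10^(3.00/10) = 1.995, G_2 = 10^(18.4/10) = 69.18
  Stage 3: F_3 = 10^(1.77/10) = 1.503, G_3 = 10^(−1.77/10) = 0.6653
  Stage 4: F_4 = 10^(3.76/10) = 2.377, G_4 = 10^(15.5/10) = 35.48
Friis cascade:
  F = 1.596 + (1.995 − 1)/53.70 + (1.503 − 1)/3715 + (2.377 − 1)/2472 = 1.615
NF = 10 log₁₀(1.615) = 2.08 dB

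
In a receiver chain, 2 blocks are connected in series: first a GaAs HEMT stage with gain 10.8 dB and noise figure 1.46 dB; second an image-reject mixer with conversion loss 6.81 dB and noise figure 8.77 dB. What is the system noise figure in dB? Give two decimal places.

Convert to linear (a loss of L dB is a gain of −L dB): F_i = 10^(NF_i/10), G_i = 10^(G_i,dB/10)
  Stage 1: F_1 = 10^(1.46/10) = 1.400, G_1 = 10^(10.8/10) = 12.02
  Stage 2: F_2 = 10^(8.77/10) = 7.534, G_2 = 10^(−6.81/10) = 0.2084
Friis cascade:
  F = 1.400 + (7.534 − 1)/12.02 = 1.943
NF = 10 log₁₀(1.943) = 2.88 dB

2.88 dB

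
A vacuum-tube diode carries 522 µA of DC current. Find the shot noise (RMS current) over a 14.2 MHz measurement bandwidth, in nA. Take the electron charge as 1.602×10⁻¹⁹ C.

I_n = √(2qI·B)
2qI·B = 2 × 1.602×10⁻¹⁹ × 5.22×10⁻⁴ × 1.42×10⁷ = 2.37×10⁻¹⁵ A²
I_n = √(2.37×10⁻¹⁵) = 4.87×10⁻⁸ A = 48.7 nA

48.7 nA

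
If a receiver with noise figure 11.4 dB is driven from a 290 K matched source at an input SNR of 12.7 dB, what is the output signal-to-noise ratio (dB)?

1.3 dB

By definition F = SNR_in/SNR_out, so in dB: SNR_out = SNR_in − NF
SNR_out = 12.7 − 11.4 = 1.3 dB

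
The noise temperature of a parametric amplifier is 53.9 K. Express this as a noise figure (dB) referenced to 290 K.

F = 1 + T_e/T₀ = 1 + 53.9/290 = 1.18586
NF = 10 log₁₀(1.18586) = 0.740 dB

0.740 dB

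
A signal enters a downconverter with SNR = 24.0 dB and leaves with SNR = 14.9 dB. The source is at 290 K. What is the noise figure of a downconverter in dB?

NF (dB) = SNR_in(dB) − SNR_out(dB) when the source is at T₀
NF = 24.0 − 14.9 = 9.1 dB

9.1 dB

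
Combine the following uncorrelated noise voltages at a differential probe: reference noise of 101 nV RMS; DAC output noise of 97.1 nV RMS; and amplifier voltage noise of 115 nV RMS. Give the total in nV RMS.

Uncorrelated sources add in power (mean-square): V_tot = √(ΣV_i²)
V_tot = √[(1.01×10⁻⁷)² + (9.71×10⁻⁸)² + (1.15×10⁻⁷)²] = 1.81×10⁻⁷ V = 181 nV

181 nV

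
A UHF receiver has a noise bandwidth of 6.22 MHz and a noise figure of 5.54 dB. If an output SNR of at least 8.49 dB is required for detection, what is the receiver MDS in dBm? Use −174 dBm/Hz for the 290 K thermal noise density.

−92.0 dBm

Sensitivity = −174 + 10 log₁₀(B) + NF + SNR_min
= −174 + 67.94 + 5.54 + 8.49
= −92.03 dBm → −92.0 dBm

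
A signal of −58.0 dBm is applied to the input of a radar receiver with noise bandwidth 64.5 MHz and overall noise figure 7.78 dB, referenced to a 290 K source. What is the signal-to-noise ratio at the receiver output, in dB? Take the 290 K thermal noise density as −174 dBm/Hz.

Noise floor: N = −174 + 10 log₁₀(B) + NF
10 log₁₀(6.45×10⁷) = 78.1 dB
N = −174 + 78.1 + 7.78 = −88.12 dBm
SNR = P_sig − N = −58.0 − (−88.12) = 30.12 dB → 30.1 dB

30.1 dB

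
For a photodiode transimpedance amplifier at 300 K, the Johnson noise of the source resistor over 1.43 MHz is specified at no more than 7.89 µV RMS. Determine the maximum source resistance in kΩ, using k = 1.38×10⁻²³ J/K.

Johnson–Nyquist: V_n = √(4kTRB) ⇒ R = V_n² / (4kTB)
4kTB = 4 × 1.38×10⁻²³ × 300 × 1.43×10⁶ = 2.37×10⁻¹⁴
R = (7.89×10⁻⁶)² / 2.37×10⁻¹⁴ = 2.63×10³ Ω = 2.63 kΩ

2.63 kΩ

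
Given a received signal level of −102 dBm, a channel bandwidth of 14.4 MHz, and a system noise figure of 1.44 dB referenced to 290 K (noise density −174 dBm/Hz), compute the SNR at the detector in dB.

−1.0 dB

Noise floor: N = −174 + 10 log₁₀(B) + NF
10 log₁₀(1.44×10⁷) = 71.58 dB
N = −174 + 71.58 + 1.44 = −100.98 dBm
SNR = P_sig − N = −102 − (−100.98) = −1.02 dB → −1.0 dB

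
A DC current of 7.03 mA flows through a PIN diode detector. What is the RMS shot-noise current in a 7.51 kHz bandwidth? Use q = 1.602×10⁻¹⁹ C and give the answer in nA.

I_n = √(2qI·B)
2qI·B = 2 × 1.602×10⁻¹⁹ × 7.03×10⁻³ × 7.51×10³ = 1.69×10⁻¹⁷ A²
I_n = √(1.69×10⁻¹⁷) = 4.11×10⁻⁹ A = 4.11 nA

4.11 nA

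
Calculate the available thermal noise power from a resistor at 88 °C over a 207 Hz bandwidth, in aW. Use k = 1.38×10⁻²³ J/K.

1.03 aW

T = 88 °C + 273.15 = 361.15 K
P_n = kTB = 1.38×10⁻²³ × 361.15 × 2.07×10² = 1.03×10⁻¹⁸ W = 1.03 aW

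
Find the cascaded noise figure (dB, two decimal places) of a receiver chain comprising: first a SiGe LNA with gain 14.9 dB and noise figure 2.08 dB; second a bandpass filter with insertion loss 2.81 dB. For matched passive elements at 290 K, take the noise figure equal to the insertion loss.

Convert to linear (a loss of L dB is a gain of −L dB): F_i = 10^(NF_i/10), G_i = 10^(G_i,dB/10)
  Stage 1: F_1 = 10^(2.08/10) = 1.614, G_1 = 10^(14.9/10) = 30.90
  Stage 2: F_2 = 10^(2.81/10) = 1.910, G_2 = 10^(−2.81/10) = 0.5236
Friis cascade:
  F = 1.614 + (1.910 − 1)/30.90 = 1.644
NF = 10 log₁₀(1.644) = 2.16 dB

2.16 dB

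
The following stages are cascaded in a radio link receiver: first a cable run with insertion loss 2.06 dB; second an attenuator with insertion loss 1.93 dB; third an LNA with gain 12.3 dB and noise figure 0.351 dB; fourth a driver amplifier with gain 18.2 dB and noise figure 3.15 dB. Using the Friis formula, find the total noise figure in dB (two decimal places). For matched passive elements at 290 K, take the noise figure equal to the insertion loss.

Convert to linear (a loss of L dB is a gain of −L dB): F_i = 10^(NF_i/10), G_i = 10^(G_i,dB/10)
  Stage 1: F_1 = 10^(2.06/10) = 1.607, G_1 = 10^(−2.06/10) = 0.6223
  Stage 2: F_2 = 10^(1.93/10) = 1.560, G_2 = 10^(−1.93/10) = 0.6412
  Stage 3: F_3 = 10^(0.351/10) = 1.084, G_3 = 10^(12.3/10) = 16.98
  Stage 4: F_4 = 10^(3.15/10) = 2.065, G_4 = 10^(18.2/10) = 66.07
Friis cascade:
  F = 1.607 + (1.560 − 1)/0.6223 + (1.084 − 1)/0.3990 + (2.065 − 1)/6.776 = 2.874
NF = 10 log₁₀(2.874) = 4.59 dB

4.59 dB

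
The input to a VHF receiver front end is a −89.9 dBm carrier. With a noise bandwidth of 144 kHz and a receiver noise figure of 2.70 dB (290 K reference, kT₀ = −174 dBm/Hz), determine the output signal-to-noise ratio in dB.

29.8 dB

Noise floor: N = −174 + 10 log₁₀(B) + NF
10 log₁₀(1.44×10⁵) = 51.58 dB
N = −174 + 51.58 + 2.70 = −119.72 dBm
SNR = P_sig − N = −89.9 − (−119.72) = 29.82 dB → 29.8 dB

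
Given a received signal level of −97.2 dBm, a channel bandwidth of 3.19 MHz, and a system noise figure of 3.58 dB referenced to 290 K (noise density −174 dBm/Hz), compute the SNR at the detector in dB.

Noise floor: N = −174 + 10 log₁₀(B) + NF
10 log₁₀(3.19×10⁶) = 65.04 dB
N = −174 + 65.04 + 3.58 = −105.38 dBm
SNR = P_sig − N = −97.2 − (−105.38) = 8.18 dB → 8.2 dB

8.2 dB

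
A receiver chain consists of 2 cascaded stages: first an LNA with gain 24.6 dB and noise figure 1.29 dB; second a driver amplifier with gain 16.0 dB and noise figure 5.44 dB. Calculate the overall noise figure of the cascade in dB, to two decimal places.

1.32 dB

Convert to linear (a loss of L dB is a gain of −L dB): F_i = 10^(NF_i/10), G_i = 10^(G_i,dB/10)
  Stage 1: F_1 = 10^(1.29/10) = 1.346, G_1 = 10^(24.6/10) = 288.4
  Stage 2: F_2 = 10^(5.44/10) = 3.499, G_2 = 10^(16.0/10) = 39.81
Friis cascade:
  F = 1.346 + (3.499 − 1)/288.4 = 1.355
NF = 10 log₁₀(1.355) = 1.32 dB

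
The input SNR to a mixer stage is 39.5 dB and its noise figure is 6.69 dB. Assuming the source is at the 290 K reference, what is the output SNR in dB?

32.81 dB

By definition F = SNR_in/SNR_out, so in dB: SNR_out = SNR_in − NF
SNR_out = 39.5 − 6.69 = 32.81 dB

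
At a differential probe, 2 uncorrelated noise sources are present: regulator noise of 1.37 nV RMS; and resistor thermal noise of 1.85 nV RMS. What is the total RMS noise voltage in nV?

2.30 nV

Uncorrelated sources add in power (mean-square): V_tot = √(ΣV_i²)
V_tot = √[(1.37×10⁻⁹)² + (1.85×10⁻⁹)²] = 2.30×10⁻⁹ V = 2.30 nV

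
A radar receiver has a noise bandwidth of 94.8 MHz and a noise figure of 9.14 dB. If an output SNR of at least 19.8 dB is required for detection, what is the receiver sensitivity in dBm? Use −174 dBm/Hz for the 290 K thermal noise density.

Sensitivity = −174 + 10 log₁₀(B) + NF + SNR_min
= −174 + 79.77 + 9.14 + 19.8
= −65.29 dBm → −65.3 dBm

−65.3 dBm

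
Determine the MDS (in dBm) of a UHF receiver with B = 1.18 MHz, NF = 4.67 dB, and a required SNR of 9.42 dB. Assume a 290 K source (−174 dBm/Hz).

−99.2 dBm

Sensitivity = −174 + 10 log₁₀(B) + NF + SNR_min
= −174 + 60.72 + 4.67 + 9.42
= −99.19 dBm → −99.2 dBm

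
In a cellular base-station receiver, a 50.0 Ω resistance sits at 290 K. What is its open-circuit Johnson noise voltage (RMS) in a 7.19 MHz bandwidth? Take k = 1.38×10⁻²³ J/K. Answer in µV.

2.40 µV

V_n = √(4kTRB)
4kTRB = 4 × 1.38×10⁻²³ × 290 × 5.00×10¹ × 7.19×10⁶ = 5.75×10⁻¹² V²
V_n = √(5.75×10⁻¹²) = 2.40×10⁻⁶ V = 2.40 µV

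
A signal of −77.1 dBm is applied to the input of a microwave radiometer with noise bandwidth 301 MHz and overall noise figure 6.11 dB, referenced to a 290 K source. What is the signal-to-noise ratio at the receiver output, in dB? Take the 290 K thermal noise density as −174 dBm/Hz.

Noise floor: N = −174 + 10 log₁₀(B) + NF
10 log₁₀(3.01×10⁸) = 84.79 dB
N = −174 + 84.79 + 6.11 = −83.10 dBm
SNR = P_sig − N = −77.1 − (−83.10) = 6.00 dB → 6.0 dB

6.0 dB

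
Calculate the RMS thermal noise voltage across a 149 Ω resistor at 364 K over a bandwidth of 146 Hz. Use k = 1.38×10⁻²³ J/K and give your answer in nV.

V_n = √(4kTRB)
4kTRB = 4 × 1.38×10⁻²³ × 364 × 1.49×10² × 1.46×10² = 4.37×10⁻¹⁶ V²
V_n = √(4.37×10⁻¹⁶) = 2.09×10⁻⁸ V = 20.9 nV

20.9 nV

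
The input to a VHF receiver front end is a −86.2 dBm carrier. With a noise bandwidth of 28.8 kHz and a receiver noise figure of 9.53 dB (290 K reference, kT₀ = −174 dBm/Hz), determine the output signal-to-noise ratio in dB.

Noise floor: N = −174 + 10 log₁₀(B) + NF
10 log₁₀(2.88×10⁴) = 44.59 dB
N = −174 + 44.59 + 9.53 = −119.88 dBm
SNR = P_sig − N = −86.2 − (−119.88) = 33.68 dB → 33.7 dB

33.7 dB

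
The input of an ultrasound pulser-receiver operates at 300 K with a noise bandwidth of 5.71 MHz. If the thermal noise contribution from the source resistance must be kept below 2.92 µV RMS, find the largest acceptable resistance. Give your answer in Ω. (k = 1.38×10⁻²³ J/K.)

90.2 Ω

Johnson–Nyquist: V_n = √(4kTRB) ⇒ R = V_n² / (4kTB)
4kTB = 4 × 1.38×10⁻²³ × 300 × 5.71×10⁶ = 9.46×10⁻¹⁴
R = (2.92×10⁻⁶)² / 9.46×10⁻¹⁴ = 9.02×10¹ Ω = 90.2 Ω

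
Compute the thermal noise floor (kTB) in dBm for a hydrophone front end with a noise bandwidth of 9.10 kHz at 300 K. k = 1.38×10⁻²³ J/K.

P_n = kTB = 1.38×10⁻²³ × 300 × 9.10×10³ = 3.77×10⁻¹⁷ W
In dBm: 10 log₁₀(3.77×10⁻¹⁷ / 10⁻³) = −134.2 dBm

−134.2 dBm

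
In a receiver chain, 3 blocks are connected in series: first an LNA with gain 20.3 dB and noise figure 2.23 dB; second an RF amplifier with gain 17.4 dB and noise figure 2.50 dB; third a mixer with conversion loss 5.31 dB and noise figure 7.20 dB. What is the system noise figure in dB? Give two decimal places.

Convert to linear (a loss of L dB is a gain of −L dB): F_i = 10^(NF_i/10), G_i = 10^(G_i,dB/10)
  Stage 1: F_1 = 10^(2.23/10) = 1.671, G_1 = 10^(20.3/10) = 107.2
  Stage 2: F_2 = 10^(2.50/10) = 1.778, G_2 = 10^(17.4/10) = 54.95
  Stage 3: F_3 = 10^(7.20/10) = 5.248, G_3 = 10^(−5.31/10) = 0.2944
Friis cascade:
  F = 1.671 + (1.778 − 1)/107.2 + (5.248 − 1)/5888 = 1.679
NF = 10 log₁₀(1.679) = 2.25 dB

2.25 dB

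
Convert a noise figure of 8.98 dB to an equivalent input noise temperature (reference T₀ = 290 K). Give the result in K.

2003 K

F = 10^(8.98/10) = 7.90679
T_e = (F − 1)·T₀ = (7.90679 − 1) × 290 = 2003 K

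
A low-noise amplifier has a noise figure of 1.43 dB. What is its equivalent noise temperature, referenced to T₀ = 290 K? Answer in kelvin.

113 K

F = 10^(1.43/10) = 1.38995
T_e = (F − 1)·T₀ = (1.38995 − 1) × 290 = 113 K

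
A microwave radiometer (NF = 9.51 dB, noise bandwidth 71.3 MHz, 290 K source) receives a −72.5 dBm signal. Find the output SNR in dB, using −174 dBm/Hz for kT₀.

Noise floor: N = −174 + 10 log₁₀(B) + NF
10 log₁₀(7.13×10⁷) = 78.53 dB
N = −174 + 78.53 + 9.51 = −85.96 dBm
SNR = P_sig − N = −72.5 − (−85.96) = 13.46 dB → 13.5 dB

13.5 dB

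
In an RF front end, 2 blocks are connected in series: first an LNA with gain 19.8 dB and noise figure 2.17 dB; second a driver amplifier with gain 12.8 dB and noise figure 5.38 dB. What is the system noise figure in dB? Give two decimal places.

2.24 dB

Convert to linear (a loss of L dB is a gain of −L dB): F_i = 10^(NF_i/10), G_i = 10^(G_i,dB/10)
  Stage 1: F_1 = 10^(2.17/10) = 1.648, G_1 = 10^(19.8/10) = 95.50
  Stage 2: F_2 = 10^(5.38/10) = 3.451, G_2 = 10^(12.8/10) = 19.05
Friis cascade:
  F = 1.648 + (3.451 − 1)/95.50 = 1.674
NF = 10 log₁₀(1.674) = 2.24 dB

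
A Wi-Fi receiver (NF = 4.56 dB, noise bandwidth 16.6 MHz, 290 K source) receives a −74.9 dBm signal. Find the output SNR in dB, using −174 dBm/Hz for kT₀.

Noise floor: N = −174 + 10 log₁₀(B) + NF
10 log₁₀(1.66×10⁷) = 72.2 dB
N = −174 + 72.2 + 4.56 = −97.24 dBm
SNR = P_sig − N = −74.9 − (−97.24) = 22.34 dB → 22.3 dB

22.3 dB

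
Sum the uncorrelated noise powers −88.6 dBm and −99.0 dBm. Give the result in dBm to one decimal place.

−88.2 dBm

Convert to linear, add, convert back:
P₁ = 1.38×10⁻¹² W, P₂ = 1.26×10⁻¹³ W
P_tot = 1.51×10⁻¹² W → 10 log₁₀(P_tot / 10⁻³) = −88.2 dBm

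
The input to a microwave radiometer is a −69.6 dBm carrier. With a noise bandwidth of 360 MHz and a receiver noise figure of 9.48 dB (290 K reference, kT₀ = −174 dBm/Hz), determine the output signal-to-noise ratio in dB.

9.4 dB

Noise floor: N = −174 + 10 log₁₀(B) + NF
10 log₁₀(3.60×10⁸) = 85.56 dB
N = −174 + 85.56 + 9.48 = −78.96 dBm
SNR = P_sig − N = −69.6 − (−78.96) = 9.36 dB → 9.4 dB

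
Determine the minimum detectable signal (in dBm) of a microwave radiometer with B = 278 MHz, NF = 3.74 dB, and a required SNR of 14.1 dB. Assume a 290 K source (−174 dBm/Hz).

Sensitivity = −174 + 10 log₁₀(B) + NF + SNR_min
= −174 + 84.44 + 3.74 + 14.1
= −71.72 dBm → −71.7 dBm

−71.7 dBm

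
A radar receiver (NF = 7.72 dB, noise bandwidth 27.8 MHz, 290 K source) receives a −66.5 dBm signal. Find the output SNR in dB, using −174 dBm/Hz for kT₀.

Noise floor: N = −174 + 10 log₁₀(B) + NF
10 log₁₀(2.78×10⁷) = 74.44 dB
N = −174 + 74.44 + 7.72 = −91.84 dBm
SNR = P_sig − N = −66.5 − (−91.84) = 25.34 dB → 25.3 dB

25.3 dB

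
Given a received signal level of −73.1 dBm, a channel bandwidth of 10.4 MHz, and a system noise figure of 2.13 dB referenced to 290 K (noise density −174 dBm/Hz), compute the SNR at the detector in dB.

Noise floor: N = −174 + 10 log₁₀(B) + NF
10 log₁₀(1.04×10⁷) = 70.17 dB
N = −174 + 70.17 + 2.13 = −101.70 dBm
SNR = P_sig − N = −73.1 − (−101.70) = 28.60 dB → 28.6 dB

28.6 dB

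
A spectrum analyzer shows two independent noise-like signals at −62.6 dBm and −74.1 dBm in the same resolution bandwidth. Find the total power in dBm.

−62.3 dBm

Convert to linear, add, convert back:
P₁ = 5.50×10⁻¹⁰ W, P₂ = 3.89×10⁻¹¹ W
P_tot = 5.88×10⁻¹⁰ W → 10 log₁₀(P_tot / 10⁻³) = −62.3 dBm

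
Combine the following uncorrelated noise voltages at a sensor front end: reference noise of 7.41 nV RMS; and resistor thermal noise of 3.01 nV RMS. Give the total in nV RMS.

Uncorrelated sources add in power (mean-square): V_tot = √(ΣV_i²)
V_tot = √[(7.41×10⁻⁹)² + (3.01×10⁻⁹)²] = 8.00×10⁻⁹ V = 8.00 nV

8.00 nV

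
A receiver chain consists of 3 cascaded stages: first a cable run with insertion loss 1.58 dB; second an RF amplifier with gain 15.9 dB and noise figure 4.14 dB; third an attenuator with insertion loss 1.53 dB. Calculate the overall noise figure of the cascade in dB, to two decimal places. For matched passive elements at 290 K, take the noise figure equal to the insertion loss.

Convert to linear (a loss of L dB is a gain of −L dB): F_i = 10^(NF_i/10), G_i = 10^(G_i,dB/10)
  Stage 1: F_1 = 10^(1.58/10) = 1.439, G_1 = 10^(−1.58/10) = 0.6950
  Stage 2: F_2 = 10^(4.14/10) = 2.594, G_2 = 10^(15.9/10) = 38.90
  Stage 3: F_3 = 10^(1.53/10) = 1.422, G_3 = 10^(−1.53/10) = 0.7031
Friis cascade:
  F = 1.439 + (2.594 − 1)/0.6950 + (1.422 − 1)/27.04 = 3.748
NF = 10 log₁₀(3.748) = 5.74 dB

5.74 dB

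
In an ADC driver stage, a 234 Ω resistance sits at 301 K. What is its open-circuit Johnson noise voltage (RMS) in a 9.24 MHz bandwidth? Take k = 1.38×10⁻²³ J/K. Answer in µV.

5.99 µV

V_n = √(4kTRB)
4kTRB = 4 × 1.38×10⁻²³ × 301 × 2.34×10² × 9.24×10⁶ = 3.59×10⁻¹¹ V²
V_n = √(3.59×10⁻¹¹) = 5.99×10⁻⁶ V = 5.99 µV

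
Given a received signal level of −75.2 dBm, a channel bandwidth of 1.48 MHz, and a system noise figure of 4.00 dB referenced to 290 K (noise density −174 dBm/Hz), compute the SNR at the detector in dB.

Noise floor: N = −174 + 10 log₁₀(B) + NF
10 log₁₀(1.48×10⁶) = 61.7 dB
N = −174 + 61.7 + 4.00 = −108.30 dBm
SNR = P_sig − N = −75.2 − (−108.30) = 33.10 dB → 33.1 dB

33.1 dB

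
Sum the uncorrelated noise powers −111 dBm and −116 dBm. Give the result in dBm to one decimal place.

−109.8 dBm

Convert to linear, add, convert back:
P₁ = 7.94×10⁻¹⁵ W, P₂ = 2.51×10⁻¹⁵ W
P_tot = 1.05×10⁻¹⁴ W → 10 log₁₀(P_tot / 10⁻³) = −109.8 dBm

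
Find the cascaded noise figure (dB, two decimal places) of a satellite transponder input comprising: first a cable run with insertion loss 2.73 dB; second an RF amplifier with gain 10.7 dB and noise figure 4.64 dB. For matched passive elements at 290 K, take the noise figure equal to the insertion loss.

7.37 dB

Convert to linear (a loss of L dB is a gain of −L dB): F_i = 10^(NF_i/10), G_i = 10^(G_i,dB/10)
  Stage 1: F_1 = 10^(2.73/10) = 1.875, G_1 = 10^(−2.73/10) = 0.5333
  Stage 2: F_2 = 10^(4.64/10) = 2.911, G_2 = 10^(10.7/10) = 11.75
Friis cascade:
  F = 1.875 + (2.911 − 1)/0.5333 = 5.458
NF = 10 log₁₀(5.458) = 7.37 dB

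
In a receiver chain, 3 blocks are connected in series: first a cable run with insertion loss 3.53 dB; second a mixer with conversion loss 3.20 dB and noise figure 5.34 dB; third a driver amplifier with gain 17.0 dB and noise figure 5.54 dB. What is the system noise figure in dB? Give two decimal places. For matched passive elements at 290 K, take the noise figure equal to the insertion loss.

12.98 dB

Convert to linear (a loss of L dB is a gain of −L dB): F_i = 10^(NF_i/10), G_i = 10^(G_i,dB/10)
  Stage 1: F_1 = 10^(3.53/10) = 2.254, G_1 = 10^(−3.53/10) = 0.4436
  Stage 2: F_2 = 10^(5.34/10) = 3.420, G_2 = 10^(−3.20/10) = 0.4786
  Stage 3: F_3 = 10^(5.54/10) = 3.581, G_3 = 10^(17.0/10) = 50.12
Friis cascade:
  F = 2.254 + (3.420 − 1)/0.4436 + (3.581 − 1)/0.2123 = 19.86
NF = 10 log₁₀(19.86) = 12.98 dB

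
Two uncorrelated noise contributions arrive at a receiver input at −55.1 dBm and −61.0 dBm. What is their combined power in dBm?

−54.1 dBm

Convert to linear, add, convert back:
P₁ = 3.09×10⁻⁹ W, P₂ = 7.94×10⁻¹⁰ W
P_tot = 3.88×10⁻⁹ W → 10 log₁₀(P_tot / 10⁻³) = −54.1 dBm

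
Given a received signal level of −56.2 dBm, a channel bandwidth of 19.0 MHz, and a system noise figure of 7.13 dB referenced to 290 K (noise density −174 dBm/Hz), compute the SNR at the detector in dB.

Noise floor: N = −174 + 10 log₁₀(B) + NF
10 log₁₀(1.90×10⁷) = 72.79 dB
N = −174 + 72.79 + 7.13 = −94.08 dBm
SNR = P_sig − N = −56.2 − (−94.08) = 37.88 dB → 37.9 dB

37.9 dB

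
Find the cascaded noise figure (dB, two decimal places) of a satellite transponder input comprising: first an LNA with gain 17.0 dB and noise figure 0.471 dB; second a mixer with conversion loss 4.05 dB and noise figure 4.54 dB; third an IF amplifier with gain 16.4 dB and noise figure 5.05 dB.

Convert to linear (a loss of L dB is a gain of −L dB): F_i = 10^(NF_i/10), G_i = 10^(G_i,dB/10)
  Stage 1: F_1 = 10^(0.471/10) = 1.115, G_1 = 10^(17.0/10) = 50.12
  Stage 2: F_2 = 10^(4.54/10) = 2.844, G_2 = 10^(−4.05/10) = 0.3936
  Stage 3: F_3 = 10^(5.05/10) = 3.199, G_3 = 10^(16.4/10) = 43.65
Friis cascade:
  F = 1.115 + (2.844 − 1)/50.12 + (3.199 − 1)/19.72 = 1.263
NF = 10 log₁₀(1.263) = 1.01 dB

1.01 dB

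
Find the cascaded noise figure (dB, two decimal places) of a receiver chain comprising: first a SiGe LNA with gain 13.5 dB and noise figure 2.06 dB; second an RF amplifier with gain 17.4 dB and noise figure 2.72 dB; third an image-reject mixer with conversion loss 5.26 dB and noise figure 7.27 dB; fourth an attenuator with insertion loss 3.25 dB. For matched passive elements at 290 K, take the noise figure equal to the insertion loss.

Convert to linear (a loss of L dB is a gain of −L dB): F_i = 10^(NF_i/10), G_i = 10^(G_i,dB/10)
  Stage 1: F_1 = 10^(2.06/10) = 1.607, G_1 = 10^(13.5/10) = 22.39
  Stage 2: F_2 = 10^(2.72/10) = 1.871, G_2 = 10^(17.4/10) = 54.95
  Stage 3: F_3 = 10^(7.27/10) = 5.333, G_3 = 10^(−5.26/10) = 0.2979
  Stage 4: F_4 = 10^(3.25/10) = 2.113, G_4 = 10^(−3.25/10) = 0.4732
Friis cascade:
  F = 1.607 + (1.871 − 1)/22.39 + (5.333 − 1)/1230 + (2.113 − 1)/366.4 = 1.652
NF = 10 log₁₀(1.652) = 2.18 dB

2.18 dB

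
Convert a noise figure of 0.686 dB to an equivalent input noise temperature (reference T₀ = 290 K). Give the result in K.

49.6 K

F = 10^(0.686/10) = 1.17112
T_e = (F − 1)·T₀ = (1.17112 − 1) × 290 = 49.6 K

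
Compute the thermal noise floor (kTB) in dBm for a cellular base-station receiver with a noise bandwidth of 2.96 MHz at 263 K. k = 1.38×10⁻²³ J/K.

−109.7 dBm

P_n = kTB = 1.38×10⁻²³ × 263 × 2.96×10⁶ = 1.07×10⁻¹⁴ W
In dBm: 10 log₁₀(1.07×10⁻¹⁴ / 10⁻³) = −109.7 dBm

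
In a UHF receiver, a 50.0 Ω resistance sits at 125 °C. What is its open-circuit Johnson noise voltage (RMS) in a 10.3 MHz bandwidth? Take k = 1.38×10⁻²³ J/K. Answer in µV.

3.36 µV

T = 125 °C + 273.15 = 398.15 K
V_n = √(4kTRB)
4kTRB = 4 × 1.38×10⁻²³ × 398.15 × 5.00×10¹ × 1.03×10⁷ = 1.13×10⁻¹¹ V²
V_n = √(1.13×10⁻¹¹) = 3.36×10⁻⁶ V = 3.36 µV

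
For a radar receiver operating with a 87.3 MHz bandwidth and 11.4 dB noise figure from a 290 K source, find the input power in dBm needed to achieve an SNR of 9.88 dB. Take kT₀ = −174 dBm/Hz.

Sensitivity = −174 + 10 log₁₀(B) + NF + SNR_min
= −174 + 79.41 + 11.4 + 9.88
= −73.31 dBm → −73.3 dBm

−73.3 dBm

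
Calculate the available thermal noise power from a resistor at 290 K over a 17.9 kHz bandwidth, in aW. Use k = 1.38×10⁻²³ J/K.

71.6 aW

P_n = kTB = 1.38×10⁻²³ × 290 × 1.79×10⁴ = 7.16×10⁻¹⁷ W = 71.6 aW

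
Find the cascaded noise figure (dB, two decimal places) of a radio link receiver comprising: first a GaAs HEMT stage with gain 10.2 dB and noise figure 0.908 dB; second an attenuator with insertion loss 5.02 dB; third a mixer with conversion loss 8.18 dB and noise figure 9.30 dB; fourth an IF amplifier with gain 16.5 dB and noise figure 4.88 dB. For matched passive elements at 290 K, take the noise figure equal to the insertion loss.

Convert to linear (a loss of L dB is a gain of −L dB): F_i = 10^(NF_i/10), G_i = 10^(G_i,dB/10)
  Stage 1: F_1 = 10^(0.908/10) = 1.233, G_1 = 10^(10.2/10) = 10.47
  Stage 2: F_2 = 10^(5.02/10) = 3.177, G_2 = 10^(−5.02/10) = 0.3148
  Stage 3: F_3 = 10^(9.30/10) = 8.511, G_3 = 10^(−8.18/10) = 0.1521
  Stage 4: F_4 = 10^(4.88/10) = 3.076, G_4 = 10^(16.5/10) = 44.67
Friis cascade:
  F = 1.233 + (3.177 − 1)/10.47 + (8.511 − 1)/3.296 + (3.076 − 1)/0.5012 = 7.862
NF = 10 log₁₀(7.862) = 8.96 dB

8.96 dB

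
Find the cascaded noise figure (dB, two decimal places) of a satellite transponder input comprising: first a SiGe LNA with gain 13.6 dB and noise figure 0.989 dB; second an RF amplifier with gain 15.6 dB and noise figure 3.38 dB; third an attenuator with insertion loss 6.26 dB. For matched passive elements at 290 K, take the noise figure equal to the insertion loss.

1.18 dB

Convert to linear (a loss of L dB is a gain of −L dB): F_i = 10^(NF_i/10), G_i = 10^(G_i,dB/10)
  Stage 1: F_1 = 10^(0.989/10) = 1.256, G_1 = 10^(13.6/10) = 22.91
  Stage 2: F_2 = 10^(3.38/10) = 2.178, G_2 = 10^(15.6/10) = 36.31
  Stage 3: F_3 = 10^(6.26/10) = 4.227, G_3 = 10^(−6.26/10) = 0.2366
Friis cascade:
  F = 1.256 + (2.178 − 1)/22.91 + (4.227 − 1)/831.8 = 1.311
NF = 10 log₁₀(1.311) = 1.18 dB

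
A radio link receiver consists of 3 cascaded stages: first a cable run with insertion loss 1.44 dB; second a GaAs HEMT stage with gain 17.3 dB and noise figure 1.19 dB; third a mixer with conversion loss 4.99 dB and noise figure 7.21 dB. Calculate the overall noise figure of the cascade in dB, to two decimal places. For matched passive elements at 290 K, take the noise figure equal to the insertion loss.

Convert to linear (a loss of L dB is a gain of −L dB): F_i = 10^(NF_i/10), G_i = 10^(G_i,dB/10)
  Stage 1: F_1 = 10^(1.44/10) = 1.393, G_1 = 10^(−1.44/10) = 0.7178
  Stage 2: F_2 = 10^(1.19/10) = 1.315, G_2 = 10^(17.3/10) = 53.70
  Stage 3: F_3 = 10^(7.21/10) = 5.260, G_3 = 10^(−4.99/10) = 0.3170
Friis cascade:
  F = 1.393 + (1.315 − 1)/0.7178 + (5.260 − 1)/38.55 = 1.943
NF = 10 log₁₀(1.943) = 2.88 dB

2.88 dB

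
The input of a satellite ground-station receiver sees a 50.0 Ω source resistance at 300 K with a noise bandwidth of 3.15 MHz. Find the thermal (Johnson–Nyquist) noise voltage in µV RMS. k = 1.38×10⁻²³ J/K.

V_n = √(4kTRB)
4kTRB = 4 × 1.38×10⁻²³ × 300 × 5.00×10¹ × 3.15×10⁶ = 2.61×10⁻¹² V²
V_n = √(2.61×10⁻¹²) = 1.61×10⁻⁶ V = 1.61 µV

1.61 µV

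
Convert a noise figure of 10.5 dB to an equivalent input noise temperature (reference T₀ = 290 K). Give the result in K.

2964 K

F = 10^(10.5/10) = 11.2202
T_e = (F − 1)·T₀ = (11.2202 − 1) × 290 = 2964 K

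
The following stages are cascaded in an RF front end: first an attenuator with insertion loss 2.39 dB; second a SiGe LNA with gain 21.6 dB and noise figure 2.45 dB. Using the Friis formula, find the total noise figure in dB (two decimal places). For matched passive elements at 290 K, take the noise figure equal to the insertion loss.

4.84 dB

Convert to linear (a loss of L dB is a gain of −L dB): F_i = 10^(NF_i/10), G_i = 10^(G_i,dB/10)
  Stage 1: F_1 = 10^(2.39/10) = 1.734, G_1 = 10^(−2.39/10) = 0.5768
  Stage 2: F_2 = 10^(2.45/10) = 1.758, G_2 = 10^(21.6/10) = 144.5
Friis cascade:
  F = 1.734 + (1.758 − 1)/0.5768 = 3.048
NF = 10 log₁₀(3.048) = 4.84 dB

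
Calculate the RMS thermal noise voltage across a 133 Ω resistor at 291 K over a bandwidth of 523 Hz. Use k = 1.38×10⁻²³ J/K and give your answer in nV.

33.4 nV

V_n = √(4kTRB)
4kTRB = 4 × 1.38×10⁻²³ × 291 × 1.33×10² × 5.23×10² = 1.12×10⁻¹⁵ V²
V_n = √(1.12×10⁻¹⁵) = 3.34×10⁻⁸ V = 33.4 nV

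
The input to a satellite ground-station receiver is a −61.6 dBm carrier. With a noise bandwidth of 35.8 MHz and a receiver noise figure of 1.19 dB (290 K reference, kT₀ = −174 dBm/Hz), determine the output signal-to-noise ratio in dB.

Noise floor: N = −174 + 10 log₁₀(B) + NF
10 log₁₀(3.58×10⁷) = 75.54 dB
N = −174 + 75.54 + 1.19 = −97.27 dBm
SNR = P_sig − N = −61.6 − (−97.27) = 35.67 dB → 35.7 dB

35.7 dB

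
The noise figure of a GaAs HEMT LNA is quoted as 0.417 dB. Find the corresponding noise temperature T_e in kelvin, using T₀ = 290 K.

29.2 K

F = 10^(0.417/10) = 1.10078
T_e = (F − 1)·T₀ = (1.10078 − 1) × 290 = 29.2 K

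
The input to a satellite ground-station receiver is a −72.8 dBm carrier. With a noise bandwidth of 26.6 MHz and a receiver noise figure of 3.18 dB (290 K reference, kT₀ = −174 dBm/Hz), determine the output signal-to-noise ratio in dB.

Noise floor: N = −174 + 10 log₁₀(B) + NF
10 log₁₀(2.66×10⁷) = 74.25 dB
N = −174 + 74.25 + 3.18 = −96.57 dBm
SNR = P_sig − N = −72.8 − (−96.57) = 23.77 dB → 23.8 dB

23.8 dB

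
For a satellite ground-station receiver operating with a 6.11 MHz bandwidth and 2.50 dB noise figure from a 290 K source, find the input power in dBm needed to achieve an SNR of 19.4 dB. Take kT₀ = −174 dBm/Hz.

−84.2 dBm

Sensitivity = −174 + 10 log₁₀(B) + NF + SNR_min
= −174 + 67.86 + 2.50 + 19.4
= −84.24 dBm → −84.2 dBm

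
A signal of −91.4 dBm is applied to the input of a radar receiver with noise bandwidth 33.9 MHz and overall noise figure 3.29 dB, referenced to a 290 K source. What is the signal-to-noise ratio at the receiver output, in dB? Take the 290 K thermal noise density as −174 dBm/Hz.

4.0 dB

Noise floor: N = −174 + 10 log₁₀(B) + NF
10 log₁₀(3.39×10⁷) = 75.3 dB
N = −174 + 75.3 + 3.29 = −95.41 dBm
SNR = P_sig − N = −91.4 − (−95.41) = 4.01 dB → 4.0 dB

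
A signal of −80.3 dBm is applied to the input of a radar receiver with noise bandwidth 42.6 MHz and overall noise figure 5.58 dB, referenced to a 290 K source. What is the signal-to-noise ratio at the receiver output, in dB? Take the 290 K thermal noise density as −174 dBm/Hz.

11.8 dB

Noise floor: N = −174 + 10 log₁₀(B) + NF
10 log₁₀(4.26×10⁷) = 76.29 dB
N = −174 + 76.29 + 5.58 = −92.13 dBm
SNR = P_sig − N = −80.3 − (−92.13) = 11.83 dB → 11.8 dB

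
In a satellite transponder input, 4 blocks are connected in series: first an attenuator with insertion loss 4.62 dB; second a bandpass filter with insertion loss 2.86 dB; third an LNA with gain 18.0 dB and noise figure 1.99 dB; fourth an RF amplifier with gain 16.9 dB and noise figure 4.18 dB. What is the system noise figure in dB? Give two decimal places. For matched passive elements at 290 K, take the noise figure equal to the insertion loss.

9.54 dB

Convert to linear (a loss of L dB is a gain of −L dB): F_i = 10^(NF_i/10), G_i = 10^(G_i,dB/10)
  Stage 1: F_1 = 10^(4.62/10) = 2.897, G_1 = 10^(−4.62/10) = 0.3451
  Stage 2: F_2 = 10^(2.86/10) = 1.932, G_2 = 10^(−2.86/10) = 0.5176
  Stage 3: F_3 = 10^(1.99/10) = 1.581, G_3 = 10^(18.0/10) = 63.10
  Stage 4: F_4 = 10^(4.18/10) = 2.618, G_4 = 10^(16.9/10) = 48.98
Friis cascade:
  F = 2.897 + (1.932 − 1)/0.3451 + (1.581 − 1)/0.1786 + (2.618 − 1)/11.27 = 8.995
NF = 10 log₁₀(8.995) = 9.54 dB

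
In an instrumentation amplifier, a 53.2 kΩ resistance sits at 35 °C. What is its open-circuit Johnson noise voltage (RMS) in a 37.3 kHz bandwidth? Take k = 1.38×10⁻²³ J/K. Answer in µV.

5.81 µV

T = 35 °C + 273.15 = 308.15 K
V_n = √(4kTRB)
4kTRB = 4 × 1.38×10⁻²³ × 308.15 × 5.32×10⁴ × 3.73×10⁴ = 3.38×10⁻¹¹ V²
V_n = √(3.38×10⁻¹¹) = 5.81×10⁻⁶ V = 5.81 µV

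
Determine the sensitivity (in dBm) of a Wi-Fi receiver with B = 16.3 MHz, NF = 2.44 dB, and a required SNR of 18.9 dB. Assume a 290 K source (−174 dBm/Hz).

Sensitivity = −174 + 10 log₁₀(B) + NF + SNR_min
= −174 + 72.12 + 2.44 + 18.9
= −80.54 dBm → −80.5 dBm

−80.5 dBm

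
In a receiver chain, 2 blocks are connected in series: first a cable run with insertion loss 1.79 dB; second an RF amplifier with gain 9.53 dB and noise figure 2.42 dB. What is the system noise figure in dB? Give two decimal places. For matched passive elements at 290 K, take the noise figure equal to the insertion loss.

4.21 dB

Convert to linear (a loss of L dB is a gain of −L dB): F_i = 10^(NF_i/10), G_i = 10^(G_i,dB/10)
  Stage 1: F_1 = 10^(1.79/10) = 1.510, G_1 = 10^(−1.79/10) = 0.6622
  Stage 2: F_2 = 10^(2.42/10) = 1.746, G_2 = 10^(9.53/10) = 8.974
Friis cascade:
  F = 1.510 + (1.746 − 1)/0.6622 = 2.636
NF = 10 log₁₀(2.636) = 4.21 dB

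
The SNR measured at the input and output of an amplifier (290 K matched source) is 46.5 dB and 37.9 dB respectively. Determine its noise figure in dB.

NF (dB) = SNR_in(dB) − SNR_out(dB) when the source is at T₀
NF = 46.5 − 37.9 = 8.6 dB

8.6 dB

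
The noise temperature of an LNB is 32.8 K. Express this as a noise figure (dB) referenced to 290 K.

0.465 dB

F = 1 + T_e/T₀ = 1 + 32.8/290 = 1.1131
NF = 10 log₁₀(1.1131) = 0.465 dB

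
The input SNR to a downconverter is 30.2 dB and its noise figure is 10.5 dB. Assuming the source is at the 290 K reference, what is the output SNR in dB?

By definition F = SNR_in/SNR_out, so in dB: SNR_out = SNR_in − NF
SNR_out = 30.2 − 10.5 = 19.7 dB

19.7 dB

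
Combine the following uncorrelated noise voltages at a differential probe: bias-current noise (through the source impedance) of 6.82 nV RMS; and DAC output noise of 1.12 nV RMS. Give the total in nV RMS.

Uncorrelated sources add in power (mean-square): V_tot = √(ΣV_i²)
V_tot = √[(6.82×10⁻⁹)² + (1.12×10⁻⁹)²] = 6.91×10⁻⁹ V = 6.91 nV

6.91 nV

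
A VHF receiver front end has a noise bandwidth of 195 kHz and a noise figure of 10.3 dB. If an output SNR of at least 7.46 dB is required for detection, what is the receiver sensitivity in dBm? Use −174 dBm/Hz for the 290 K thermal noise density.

Sensitivity = −174 + 10 log₁₀(B) + NF + SNR_min
= −174 + 52.9 + 10.3 + 7.46
= −103.34 dBm → −103.3 dBm

−103.3 dBm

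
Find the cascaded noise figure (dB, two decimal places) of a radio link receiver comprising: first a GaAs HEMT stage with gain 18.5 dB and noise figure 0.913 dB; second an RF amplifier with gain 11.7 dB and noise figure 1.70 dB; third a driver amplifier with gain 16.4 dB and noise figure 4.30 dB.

0.94 dB

Convert to linear (a loss of L dB is a gain of −L dB): F_i = 10^(NF_i/10), G_i = 10^(G_i,dB/10)
  Stage 1: F_1 = 10^(0.913/10) = 1.234, G_1 = 10^(18.5/10) = 70.79
  Stage 2: F_2 = 10^(1.70/10) = 1.479, G_2 = 10^(11.7/10) = 14.79
  Stage 3: F_3 = 10^(4.30/10) = 2.692, G_3 = 10^(16.4/10) = 43.65
Friis cascade:
  F = 1.234 + (1.479 − 1)/70.79 + (2.692 − 1)/1047 = 1.242
NF = 10 log₁₀(1.242) = 0.94 dB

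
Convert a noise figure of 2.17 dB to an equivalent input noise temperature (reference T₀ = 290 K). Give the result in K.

188 K

F = 10^(2.17/10) = 1.64816
T_e = (F − 1)·T₀ = (1.64816 − 1) × 290 = 188 K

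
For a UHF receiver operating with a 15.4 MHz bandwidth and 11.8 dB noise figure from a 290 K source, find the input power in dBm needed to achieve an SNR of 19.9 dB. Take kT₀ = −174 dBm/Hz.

Sensitivity = −174 + 10 log₁₀(B) + NF + SNR_min
= −174 + 71.88 + 11.8 + 19.9
= −70.42 dBm → −70.4 dBm

−70.4 dBm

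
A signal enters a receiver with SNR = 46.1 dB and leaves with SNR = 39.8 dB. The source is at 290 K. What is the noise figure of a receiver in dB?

NF (dB) = SNR_in(dB) − SNR_out(dB) when the source is at T₀
NF = 46.1 − 39.8 = 6.3 dB

6.3 dB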